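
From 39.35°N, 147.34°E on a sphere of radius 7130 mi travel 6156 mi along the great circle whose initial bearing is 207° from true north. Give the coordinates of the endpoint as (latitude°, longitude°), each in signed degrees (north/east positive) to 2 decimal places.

Angular distance δ = d/R = 6156/7130 = 0.86339 rad; initial bearing θ = 3.6128 rad.
sin φ₂ = sin φ₁ cos δ + cos φ₁ sin δ cos θ = (0.6341)(0.6499) + (0.7733)(0.7601)(-0.8910) = -0.1116, so φ₂ = -6.41°.
Δλ = atan2(sin θ sin δ cos φ₁, cos δ − sin φ₁ sin φ₂) = atan2(-0.2668, 0.7206) = -20.318°.
λ₂ = 147.340° − 20.318° = 127.02°.

-6.41°, 127.02°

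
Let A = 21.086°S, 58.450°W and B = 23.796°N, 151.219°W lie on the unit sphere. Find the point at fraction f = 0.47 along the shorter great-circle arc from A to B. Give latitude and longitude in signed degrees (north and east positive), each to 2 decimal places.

0.46°, -101.62°

Central angle δ = 1.7583 rad. Interpolating on the sphere with fraction f = 0.47:
P = [sin((1−f)δ)·A + sin(fδ)·B] / sin δ = 0.8171·A + 0.7486·B in Cartesian coordinates,
giving P = (-0.2015, -0.9795, 0.0081), i.e. latitude 0.46°, longitude -101.62°.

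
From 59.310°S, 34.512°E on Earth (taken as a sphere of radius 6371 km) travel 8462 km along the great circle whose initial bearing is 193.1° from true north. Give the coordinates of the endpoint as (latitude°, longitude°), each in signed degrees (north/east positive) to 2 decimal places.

Angular distance δ = d/R = 8462/6371 = 1.32821 rad; initial bearing θ = 3.3702 rad.
sin φ₂ = sin φ₁ cos δ + cos φ₁ sin δ cos θ = (-0.8599)(0.2402) + (0.5104)(0.9707)(-0.9740) = -0.6891, so φ₂ = -43.56°.
Δλ = atan2(sin θ sin δ cos φ₁, cos δ − sin φ₁ sin φ₂) = atan2(-0.1123, -0.3524) = -162.325°.
λ₂ = 34.512° − 162.325° = -127.81°.

-43.56°, -127.81°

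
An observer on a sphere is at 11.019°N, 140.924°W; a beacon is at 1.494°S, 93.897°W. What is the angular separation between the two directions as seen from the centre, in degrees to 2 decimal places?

48.40°

With latitudes φ₁ = 11.019°, φ₂ = -1.494° and longitude difference Δλ = 47.027°:
Haversine: a = sin²(Δφ/2) + cos φ₁ cos φ₂ sin²(Δλ/2) = 0.0119 + (0.9816)(0.9997)(0.1592) = 0.16806.
Central angle c = 2·arcsin(√a) = 0.84481 rad.
So the angular separation is 48.40°.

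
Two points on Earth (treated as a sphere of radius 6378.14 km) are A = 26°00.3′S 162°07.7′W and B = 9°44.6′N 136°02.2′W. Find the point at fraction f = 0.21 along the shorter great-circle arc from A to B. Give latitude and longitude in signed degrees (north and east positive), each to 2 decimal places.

The central angle between A and B is δ = 0.7651 rad.
With f = 0.21, the slerp weights are sin((1−f)δ)/sin δ = 0.8205 and sin(fδ)/sin δ = 0.2310.
Weighted sum of the unit vectors: (0.8205)·(-0.8554,-0.2758,-0.4384) + (0.2310)·(-0.7094,-0.6842,0.1692) = (-0.8657, -0.3843, -0.3207).
Converting back: φ = atan2(z, √(x²+y²)) = -18.70°, λ = atan2(y, x) = -156.06°.

-18.70°, -156.06°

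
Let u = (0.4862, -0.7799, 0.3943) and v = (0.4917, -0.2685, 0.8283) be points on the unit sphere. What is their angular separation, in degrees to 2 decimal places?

u·v = 0.7751; |u| = 1.0001, |v| = 1.0000.
cos θ = (u·v)/(|u||v|) = 0.7750, so θ = 39.19°.

39.19°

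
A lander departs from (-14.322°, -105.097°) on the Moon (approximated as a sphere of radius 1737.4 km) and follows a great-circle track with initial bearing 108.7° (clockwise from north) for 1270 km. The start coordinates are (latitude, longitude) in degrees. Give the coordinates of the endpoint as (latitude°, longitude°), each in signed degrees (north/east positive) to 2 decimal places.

Angular distance δ = d/R = 1270/1737.4 = 0.73098 rad; initial bearing θ = 1.8972 rad.
sin φ₂ = sin φ₁ cos δ + cos φ₁ sin δ cos θ = (-0.2474)(0.7445) + (0.9689)(0.6676)(-0.3206) = -0.3916, so φ₂ = -23.05°.
Δλ = atan2(sin θ sin δ cos φ₁, cos δ − sin φ₁ sin φ₂) = atan2(0.6127, 0.6477) = 43.411°.
λ₂ = -105.097° + 43.411° = -61.69°.

-23.05°, -61.69°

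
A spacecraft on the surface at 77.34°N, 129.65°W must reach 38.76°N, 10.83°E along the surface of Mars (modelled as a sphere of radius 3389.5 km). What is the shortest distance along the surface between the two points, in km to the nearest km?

With latitudes φ₁ = 77.340°, φ₂ = 38.760° and longitude difference Δλ = 140.480°:
cos c = sin φ₁ sin φ₂ + cos φ₁ cos φ₂ cos Δλ = (0.9757)(0.6261) + (0.2192)(0.7798)(-0.7714) = 0.47901,
so c = arccos(0.47901) = 1.07127 rad.
Distance = R·c = 3389.5 × 1.0713 ≈ 3631 km.

3631 km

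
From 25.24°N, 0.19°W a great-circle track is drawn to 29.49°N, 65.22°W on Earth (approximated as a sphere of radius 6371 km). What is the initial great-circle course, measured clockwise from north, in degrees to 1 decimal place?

290.1°

With φ₁ = 0.4405, φ₂ = 0.5147, Δλ = -1.1350 rad, the forward-azimuth formula gives
θ = atan2( sin Δλ cos φ₂ , cos φ₁ sin φ₂ − sin φ₁ cos φ₂ cos Δλ ) = atan2(-0.7891, 0.2886) = -69.91°.
Adding 360° brings this into [0°, 360°): 290.1°.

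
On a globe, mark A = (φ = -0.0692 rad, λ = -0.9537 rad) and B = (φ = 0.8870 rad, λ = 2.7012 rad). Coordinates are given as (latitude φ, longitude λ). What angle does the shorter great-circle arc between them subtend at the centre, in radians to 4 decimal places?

Let φ₁ = -0.0692 rad, φ₂ = 0.8870 rad, and Δλ = -2.6283 rad.
Haversine: a = sin²(Δφ/2) + cos φ₁ cos φ₂ sin²(Δλ/2) = 0.2117 + (0.9976)(0.6317)(0.9356) = 0.80130.
Central angle c = 2·arcsin(√a) = 2.21756 rad.
So the angular separation is 2.2176 rad.

2.2176 rad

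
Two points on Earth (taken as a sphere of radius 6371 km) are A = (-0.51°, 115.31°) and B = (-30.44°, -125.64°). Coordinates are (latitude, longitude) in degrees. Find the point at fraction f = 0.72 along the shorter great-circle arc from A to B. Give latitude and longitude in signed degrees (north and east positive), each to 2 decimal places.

-33.84°, -163.49°

The central angle between A and B is δ = 1.9978 rad.
With f = 0.72, the slerp weights are sin((1−f)δ)/sin δ = 0.5830 and sin(fδ)/sin δ = 1.0890.
Weighted sum of the unit vectors: (0.5830)·(-0.4275,0.9040,-0.0089) + (1.0890)·(-0.5024,-0.7007,-0.5066) = (-0.7963, -0.2360, -0.5569).
Converting back: φ = atan2(z, √(x²+y²)) = -33.84°, λ = atan2(y, x) = -163.49°.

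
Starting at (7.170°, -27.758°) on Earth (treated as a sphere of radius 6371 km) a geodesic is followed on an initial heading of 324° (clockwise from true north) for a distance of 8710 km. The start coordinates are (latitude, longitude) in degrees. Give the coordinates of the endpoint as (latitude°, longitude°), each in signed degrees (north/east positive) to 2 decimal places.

Angular distance δ = d/R = 8710/6371 = 1.36713 rad; initial bearing θ = 5.6549 rad.
sin φ₂ = sin φ₁ cos δ + cos φ₁ sin δ cos θ = (0.1248)(0.2023) + (0.9922)(0.9793)(0.8090) = 0.8113, so φ₂ = 54.23°.
Δλ = atan2(sin θ sin δ cos φ₁, cos δ − sin φ₁ sin φ₂) = atan2(-0.5711, 0.1010) = -79.972°.
λ₂ = -27.758° − 79.972° = -107.73°.

54.23°, -107.73°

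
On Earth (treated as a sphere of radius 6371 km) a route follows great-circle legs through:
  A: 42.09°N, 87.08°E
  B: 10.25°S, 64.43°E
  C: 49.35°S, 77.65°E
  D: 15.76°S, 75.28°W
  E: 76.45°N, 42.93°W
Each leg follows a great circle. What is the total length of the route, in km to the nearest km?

Leg A→B: central angle 0.9828 rad, distance 6261.7 km.
Leg B→C: central angle 0.7089 rad, distance 4516.6 km.
Leg C→D: central angle 1.9307 rad, distance 12300.6 km.
Leg D→E: central angle 1.6444 rad, distance 10476.6 km.
Total: 6261.7 + 4516.6 + 12300.6 + 10476.6 ≈ 33556 km.

33556 km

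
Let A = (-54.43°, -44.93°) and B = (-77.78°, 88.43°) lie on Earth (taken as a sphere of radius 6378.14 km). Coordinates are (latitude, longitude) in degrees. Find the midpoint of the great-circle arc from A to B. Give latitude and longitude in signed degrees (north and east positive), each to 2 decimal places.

-75.51°, -25.50°

The central angle between A and B is δ = 0.7807 rad.
With f = 0.5, the slerp weights are sin((1−f)δ)/sin δ = 0.5407 and sin(fδ)/sin δ = 0.5407.
Weighted sum of the unit vectors: (0.5407)·(0.4118,-0.4108,-0.8134) + (0.5407)·(0.0058,0.2116,-0.9773) = (0.2258, -0.1077, -0.9682).
Converting back: φ = atan2(z, √(x²+y²)) = -75.51°, λ = atan2(y, x) = -25.50°.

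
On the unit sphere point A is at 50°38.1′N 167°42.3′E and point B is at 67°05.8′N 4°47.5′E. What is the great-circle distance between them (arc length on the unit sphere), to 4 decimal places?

1.0744

With latitudes φ₁ = 50.635°, φ₂ = 67.097° and longitude difference Δλ = -162.913°:
cos c = sin φ₁ sin φ₂ + cos φ₁ cos φ₂ cos Δλ = (0.7731)(0.9212) + (0.6343)(0.3892)(-0.9559) = 0.47623,
so c = arccos(0.47623) = 1.07444 rad.
On the unit sphere the arc length equals the central angle: 1.0744.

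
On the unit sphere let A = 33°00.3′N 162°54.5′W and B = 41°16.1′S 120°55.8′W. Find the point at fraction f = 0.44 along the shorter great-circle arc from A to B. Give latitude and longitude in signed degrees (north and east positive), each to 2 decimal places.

0.13°, -145.26°

Central angle δ = 1.4613 rad. Interpolating on the sphere with fraction f = 0.44:
P = [sin((1−f)δ)·A + sin(fδ)·B] / sin δ = 0.7344·A + 0.6032·B in Cartesian coordinates,
giving P = (-0.8217, -0.5699, 0.0022), i.e. latitude 0.13°, longitude -145.26°.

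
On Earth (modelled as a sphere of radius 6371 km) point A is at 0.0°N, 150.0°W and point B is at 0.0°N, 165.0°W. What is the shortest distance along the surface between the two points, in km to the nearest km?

1668 km

In radians: φ₁ = 0.0000, φ₂ = 0.0000, Δλ = -15.000° = -0.2618 rad.
cos c = sin φ₁ sin φ₂ + cos φ₁ cos φ₂ cos Δλ = (0.0000)(0.0000) + (1.0000)(1.0000)(0.9659) = 0.96593,
so c = arccos(0.96593) = 0.26180 rad.
Distance = R·c = 6371 × 0.2618 ≈ 1668 km.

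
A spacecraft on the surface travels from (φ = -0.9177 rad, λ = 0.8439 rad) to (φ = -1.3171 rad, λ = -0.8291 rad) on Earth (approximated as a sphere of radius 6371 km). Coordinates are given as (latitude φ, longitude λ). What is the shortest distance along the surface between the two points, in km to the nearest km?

With latitudes φ₁ = -52.580°, φ₂ = -75.464° and longitude difference Δλ = -95.856°:
cos c = sin φ₁ sin φ₂ + cos φ₁ cos φ₂ cos Δλ = (-0.7942)(-0.9680) + (0.6076)(0.2510)(-0.1020) = 0.75322,
so c = arccos(0.75322) = 0.71785 rad.
Distance = R·c = 6371 × 0.7178 ≈ 4573 km.

4573 km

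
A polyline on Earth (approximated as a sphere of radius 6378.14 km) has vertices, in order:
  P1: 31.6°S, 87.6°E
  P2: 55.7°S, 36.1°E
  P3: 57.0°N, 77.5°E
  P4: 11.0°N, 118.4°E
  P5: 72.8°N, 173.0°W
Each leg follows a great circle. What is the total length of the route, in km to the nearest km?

Leg P1→P2: central angle 0.7501 rad, distance 4783.9 km.
Leg P2→P3: central angle 2.0517 rad, distance 13086.2 km.
Leg P3→P4: central angle 0.9714 rad, distance 6195.8 km.
Leg P4→P5: central angle 1.2785 rad, distance 8154.2 km.
Total: 4783.9 + 13086.2 + 6195.8 + 8154.2 ≈ 32220 km.

32220 km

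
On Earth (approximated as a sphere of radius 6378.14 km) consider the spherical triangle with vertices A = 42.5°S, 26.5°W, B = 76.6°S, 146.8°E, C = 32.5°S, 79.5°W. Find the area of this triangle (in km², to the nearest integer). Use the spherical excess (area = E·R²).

Side lengths (central angles): a = 1.1727, b = 0.7419, c = 1.0616 rad; semiperimeter s = 1.4881.
By l'Huilier's theorem, tan(E/4) = √[tan(s/2) tan((s−a)/2) tan((s−b)/2) tan((s−c)/2)], giving spherical excess E = 0.4437 rad.
Area = E·R² = 0.4437 × (6378.14)² ≈ 18050324 km².

18050324 km²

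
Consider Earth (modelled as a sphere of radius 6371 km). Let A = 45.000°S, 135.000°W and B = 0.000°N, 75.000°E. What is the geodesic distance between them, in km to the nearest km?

14206 km

With latitudes φ₁ = -45.000°, φ₂ = 0.000° and longitude difference Δλ = -150.000°:
Haversine: a = sin²(Δφ/2) + cos φ₁ cos φ₂ sin²(Δλ/2) = 0.1464 + (0.7071)(1.0000)(0.9330) = 0.80619.
Central angle c = 2·arcsin(√a) = 2.22985 rad.
Distance = R·c = 6371 × 2.2299 ≈ 14206 km.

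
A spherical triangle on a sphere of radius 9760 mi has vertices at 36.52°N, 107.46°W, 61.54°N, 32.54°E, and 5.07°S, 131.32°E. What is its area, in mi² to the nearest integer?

Side lengths (central angles): a = 1.7215, b = 2.0573, c = 1.3389 rad; semiperimeter s = 2.5589.
By l'Huilier's theorem, tan(E/4) = √[tan(s/2) tan((s−a)/2) tan((s−b)/2) tan((s−c)/2)], giving spherical excess E = 1.9036 rad.
Area = E·R² = 1.9036 × (9760)² ≈ 181330784 mi².

181330784 mi²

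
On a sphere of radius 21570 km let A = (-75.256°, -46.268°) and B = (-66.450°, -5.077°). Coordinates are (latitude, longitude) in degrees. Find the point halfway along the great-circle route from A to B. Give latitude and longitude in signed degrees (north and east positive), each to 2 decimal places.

-71.94°, -20.91°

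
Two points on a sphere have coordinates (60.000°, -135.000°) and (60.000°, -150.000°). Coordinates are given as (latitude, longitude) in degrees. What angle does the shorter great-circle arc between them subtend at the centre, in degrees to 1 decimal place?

With latitudes φ₁ = 60.000°, φ₂ = 60.000° and longitude difference Δλ = -15.000°:
cos c = sin φ₁ sin φ₂ + cos φ₁ cos φ₂ cos Δλ = (0.8660)(0.8660) + (0.5000)(0.5000)(0.9659) = 0.99148,
so c = arccos(0.99148) = 0.13062 rad.
So the angular separation is 7.5°.

7.5°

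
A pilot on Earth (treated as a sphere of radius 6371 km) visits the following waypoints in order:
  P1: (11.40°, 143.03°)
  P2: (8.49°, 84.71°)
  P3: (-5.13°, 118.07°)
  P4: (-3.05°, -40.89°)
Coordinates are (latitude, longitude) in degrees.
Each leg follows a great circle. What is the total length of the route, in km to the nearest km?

27890 km

Leg P1→P2: central angle 1.0023 rad, distance 6385.7 km.
Leg P2→P3: central angle 0.6274 rad, distance 3997.0 km.
Leg P3→P4: central angle 2.7479 rad, distance 17507.2 km.
Total: 6385.7 + 3997.0 + 17507.2 ≈ 27890 km.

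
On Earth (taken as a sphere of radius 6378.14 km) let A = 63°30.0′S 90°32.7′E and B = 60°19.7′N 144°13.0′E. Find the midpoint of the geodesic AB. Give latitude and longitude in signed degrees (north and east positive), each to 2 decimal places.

The central angle between A and B is δ = 2.2741 rad.
With f = 0.5, the slerp weights are sin((1−f)δ)/sin δ = 1.1897 and sin(fδ)/sin δ = 1.1897.
Weighted sum of the unit vectors: (1.1897)·(-0.0042,0.4462,-0.8949) + (1.1897)·(-0.4016,0.2895,0.8689) = (-0.4828, 0.8752, -0.0310).
Converting back: φ = atan2(z, √(x²+y²)) = -1.78°, λ = atan2(y, x) = 118.88°.

-1.78°, 118.88°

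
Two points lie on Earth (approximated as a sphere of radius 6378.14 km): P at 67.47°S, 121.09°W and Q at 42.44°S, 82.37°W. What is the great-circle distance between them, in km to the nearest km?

With latitudes φ₁ = -67.470°, φ₂ = -42.440° and longitude difference Δλ = 38.720°:
cos c = sin φ₁ sin φ₂ + cos φ₁ cos φ₂ cos Δλ = (-0.9237)(-0.6748) + (0.3832)(0.7380)(0.7802) = 0.84394,
so c = arccos(0.84394) = 0.56622 rad.
Distance = R·c = 6378.14 × 0.5662 ≈ 3611 km.

3611 km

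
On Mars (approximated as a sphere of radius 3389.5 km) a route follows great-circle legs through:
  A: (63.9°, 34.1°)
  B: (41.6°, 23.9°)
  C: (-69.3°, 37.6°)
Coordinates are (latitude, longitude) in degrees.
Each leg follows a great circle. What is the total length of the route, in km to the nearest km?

7953 km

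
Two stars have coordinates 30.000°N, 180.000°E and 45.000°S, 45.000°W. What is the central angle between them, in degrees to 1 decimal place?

With latitudes φ₁ = 30.000°, φ₂ = -45.000° and longitude difference Δλ = 135.000°:
Haversine: a = sin²(Δφ/2) + cos φ₁ cos φ₂ sin²(Δλ/2) = 0.3706 + (0.8660)(0.7071)(0.8536) = 0.89328.
Central angle c = 2·arcsin(√a) = 2.47602 rad.
So the angular separation is 141.9°.

141.9°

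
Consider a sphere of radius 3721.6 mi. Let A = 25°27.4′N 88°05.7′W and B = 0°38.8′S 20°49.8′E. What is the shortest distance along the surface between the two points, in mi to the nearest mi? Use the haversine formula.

In radians: φ₁ = 0.4443, φ₂ = -0.0113, Δλ = 108.925° = 1.9011 rad.
Haversine: a = sin²(Δφ/2) + cos φ₁ cos φ₂ sin²(Δλ/2) = 0.0510 + (0.9029)(0.9999)(0.6622) = 0.64884.
Central angle c = 2·arcsin(√a) = 1.87305 rad.
Distance = R·c = 3721.6 × 1.8731 ≈ 6971 mi.

6971 mi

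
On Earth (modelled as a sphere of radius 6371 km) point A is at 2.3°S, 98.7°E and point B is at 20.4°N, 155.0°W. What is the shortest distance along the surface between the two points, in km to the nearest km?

11795 km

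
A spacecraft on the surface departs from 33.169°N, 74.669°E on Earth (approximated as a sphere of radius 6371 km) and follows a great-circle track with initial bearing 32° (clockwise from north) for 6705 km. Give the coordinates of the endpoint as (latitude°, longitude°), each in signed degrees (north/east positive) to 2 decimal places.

Angular distance δ = d/R = 6705/6371 = 1.05243 rad; initial bearing θ = 0.5585 rad.
sin φ₂ = sin φ₁ cos δ + cos φ₁ sin δ cos θ = (0.5471)(0.4955) + (0.8371)(0.8686)(0.8480) = 0.8877, so φ₂ = 62.58°.
Δλ = atan2(sin θ sin δ cos φ₁, cos δ − sin φ₁ sin φ₂) = atan2(0.3853, 0.0098) = 88.542°.
λ₂ = 74.669° + 88.542° = 163.21°.

62.58°, 163.21°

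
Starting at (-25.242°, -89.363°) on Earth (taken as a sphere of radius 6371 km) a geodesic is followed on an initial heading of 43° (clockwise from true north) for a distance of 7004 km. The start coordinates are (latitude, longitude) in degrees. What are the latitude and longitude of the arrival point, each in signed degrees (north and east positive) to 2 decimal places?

23.31°, -47.94°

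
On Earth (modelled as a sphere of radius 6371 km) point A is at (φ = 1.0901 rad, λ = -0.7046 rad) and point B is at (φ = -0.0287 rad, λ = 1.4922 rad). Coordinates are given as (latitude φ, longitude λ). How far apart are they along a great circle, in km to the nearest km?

11924 km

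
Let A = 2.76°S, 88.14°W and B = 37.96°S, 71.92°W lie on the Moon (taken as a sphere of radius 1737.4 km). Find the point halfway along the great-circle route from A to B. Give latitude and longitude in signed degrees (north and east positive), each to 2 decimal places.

-20.55°, -80.99°

The central angle between A and B is δ = 0.6668 rad.
With f = 0.5, the slerp weights are sin((1−f)δ)/sin δ = 0.5291 and sin(fδ)/sin δ = 0.5291.
Weighted sum of the unit vectors: (0.5291)·(0.0324,-0.9983,-0.0482) + (0.5291)·(0.2447,-0.7495,-0.6151) = (0.1466, -0.9248, -0.3510).
Converting back: φ = atan2(z, √(x²+y²)) = -20.55°, λ = atan2(y, x) = -80.99°.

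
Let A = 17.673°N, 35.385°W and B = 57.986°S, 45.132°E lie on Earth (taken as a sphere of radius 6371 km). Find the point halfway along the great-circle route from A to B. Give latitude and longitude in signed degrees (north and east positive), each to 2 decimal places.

Central angle δ = 1.7459 rad. Interpolating on the sphere with fraction f = 0.5:
P = [sin((1−f)δ)·A + sin(fδ)·B] / sin δ = 0.7781·A + 0.7781·B in Cartesian coordinates,
giving P = (0.8955, -0.1370, -0.4236), i.e. latitude -25.06°, longitude -8.70°.

-25.06°, -8.70°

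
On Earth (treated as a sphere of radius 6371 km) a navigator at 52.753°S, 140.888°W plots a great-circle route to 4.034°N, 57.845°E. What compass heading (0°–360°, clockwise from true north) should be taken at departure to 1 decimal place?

204.3°

Δλ = -161.267° = -2.8146 rad.
y = sin Δλ · cos φ₂ = (-0.3212)(0.9975) = -0.3204
x = cos φ₁ sin φ₂ − sin φ₁ cos φ₂ cos Δλ = (0.6053)(0.0703) − (-0.7960)(0.9975)(-0.9470) = -0.7094
θ = atan2(y, x) = -155.70°; adding 360° gives 204.3°.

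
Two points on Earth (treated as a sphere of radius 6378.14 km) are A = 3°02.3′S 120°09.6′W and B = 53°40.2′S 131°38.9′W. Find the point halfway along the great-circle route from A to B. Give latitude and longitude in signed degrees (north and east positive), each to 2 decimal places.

-28.47°, -124.43°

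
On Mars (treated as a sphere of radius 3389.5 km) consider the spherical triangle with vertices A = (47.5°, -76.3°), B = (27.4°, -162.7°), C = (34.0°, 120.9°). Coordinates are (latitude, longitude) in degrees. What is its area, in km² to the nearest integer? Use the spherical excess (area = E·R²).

Side lengths (central angles): a = 1.1258, b = 1.6939, c = 1.1843 rad; semiperimeter s = 2.0020.
By l'Huilier's theorem, tan(E/4) = √[tan(s/2) tan((s−a)/2) tan((s−b)/2) tan((s−c)/2)], giving spherical excess E = 0.8731 rad.
Area = E·R² = 0.8731 × (3389.5)² ≈ 10030504 km².

10030504 km²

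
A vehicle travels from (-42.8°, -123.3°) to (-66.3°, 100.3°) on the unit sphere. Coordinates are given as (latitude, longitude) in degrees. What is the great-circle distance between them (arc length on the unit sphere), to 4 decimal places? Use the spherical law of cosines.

Let φ₁ = -0.7470 rad, φ₂ = -1.1572 rad, and Δλ = -2.3806 rad.
cos c = sin φ₁ sin φ₂ + cos φ₁ cos φ₂ cos Δλ = (-0.6794)(-0.9157) + (0.7337)(0.4019)(-0.7242) = 0.40857,
so c = arccos(0.40857) = 1.14991 rad.
On the unit sphere the arc length equals the central angle: 1.1499.

1.1499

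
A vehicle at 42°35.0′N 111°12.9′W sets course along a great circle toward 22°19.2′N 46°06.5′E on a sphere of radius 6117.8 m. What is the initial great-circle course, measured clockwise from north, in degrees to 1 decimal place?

22.6°

Δλ = 157.323° = 2.7458 rad.
y = sin Δλ · cos φ₂ = (0.3855)(0.9251) = 0.3566
x = cos φ₁ sin φ₂ − sin φ₁ cos φ₂ cos Δλ = (0.7363)(0.3798) − (0.6767)(0.9251)(-0.9227) = 0.8572
θ = atan2(y, x) = 22.59°, so the bearing is 22.6°.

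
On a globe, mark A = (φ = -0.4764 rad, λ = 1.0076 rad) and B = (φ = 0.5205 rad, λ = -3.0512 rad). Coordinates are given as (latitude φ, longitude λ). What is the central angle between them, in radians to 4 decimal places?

In radians: φ₁ = -0.4764, φ₂ = 0.5205, Δλ = 127.448° = 2.2244 rad.
cos c = sin φ₁ sin φ₂ + cos φ₁ cos φ₂ cos Δλ = (-0.4586)(0.4973) + (0.8887)(0.8676)(-0.6080) = -0.69684,
so c = arccos(-0.69684) = 2.34178 rad.
So the angular separation is 2.3418 rad.

2.3418 rad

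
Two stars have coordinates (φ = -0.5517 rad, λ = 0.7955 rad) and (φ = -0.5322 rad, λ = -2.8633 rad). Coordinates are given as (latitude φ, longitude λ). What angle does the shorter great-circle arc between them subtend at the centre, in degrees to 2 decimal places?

111.83°

With latitudes φ₁ = -31.610°, φ₂ = -30.493° and longitude difference Δλ = 150.366°:
cos c = sin φ₁ sin φ₂ + cos φ₁ cos φ₂ cos Δλ = (-0.5241)(-0.5074) + (0.8516)(0.8617)(-0.8692) = -0.37190,
so c = arccos(-0.37190) = 1.95185 rad.
So the angular separation is 111.83°.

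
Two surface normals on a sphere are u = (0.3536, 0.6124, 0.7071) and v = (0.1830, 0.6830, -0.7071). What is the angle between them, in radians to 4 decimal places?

1.5878 rad

u·v = -0.0170; |u| = 1.0000, |v| = 1.0000.
cos θ = (u·v)/(|u||v|) = -0.0170, so θ = 1.5878 rad.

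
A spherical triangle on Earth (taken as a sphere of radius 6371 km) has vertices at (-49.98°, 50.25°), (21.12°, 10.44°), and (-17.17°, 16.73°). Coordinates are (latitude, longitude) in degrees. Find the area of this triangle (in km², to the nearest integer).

Side lengths (central angles): a = 0.6769, b = 0.7403, c = 1.3849 rad; semiperimeter s = 1.4010.
By l'Huilier's theorem, tan(E/4) = √[tan(s/2) tan((s−a)/2) tan((s−b)/2) tan((s−c)/2)], giving spherical excess E = 0.1189 rad.
Area = E·R² = 0.1189 × (6371)² ≈ 4825698 km².

4825698 km²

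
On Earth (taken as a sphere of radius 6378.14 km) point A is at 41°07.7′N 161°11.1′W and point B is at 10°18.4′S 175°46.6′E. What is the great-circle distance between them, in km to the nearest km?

With latitudes φ₁ = 41.128°, φ₂ = -10.307° and longitude difference Δλ = -23.038°:
cos c = sin φ₁ sin φ₂ + cos φ₁ cos φ₂ cos Δλ = (0.6577)(-0.1789) + (0.7532)(0.9839)(0.9202) = 0.56430,
so c = arccos(0.56430) = 0.97122 rad.
Distance = R·c = 6378.14 × 0.9712 ≈ 6195 km.

6195 km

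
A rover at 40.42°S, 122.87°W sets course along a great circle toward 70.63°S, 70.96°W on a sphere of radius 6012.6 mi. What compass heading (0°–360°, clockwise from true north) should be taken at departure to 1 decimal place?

Δλ = 51.910° = 0.9060 rad.
y = sin Δλ · cos φ₂ = (0.7870)(0.3317) = 0.2610
x = cos φ₁ sin φ₂ − sin φ₁ cos φ₂ cos Δλ = (0.7613)(-0.9434) − (-0.6484)(0.3317)(0.6169) = -0.5856
θ = atan2(y, x) = 155.97°, so the bearing is 156.0°.

156.0°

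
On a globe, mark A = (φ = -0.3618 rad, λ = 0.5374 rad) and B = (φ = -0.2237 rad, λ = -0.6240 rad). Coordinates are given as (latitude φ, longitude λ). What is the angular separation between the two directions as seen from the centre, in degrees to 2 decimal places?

63.80°

In radians: φ₁ = -0.3618, φ₂ = -0.2237, Δλ = -66.543° = -1.1614 rad.
cos c = sin φ₁ sin φ₂ + cos φ₁ cos φ₂ cos Δλ = (-0.3540)(-0.2218) + (0.9353)(0.9751)(0.3981) = 0.44153,
so c = arccos(0.44153) = 1.11349 rad.
So the angular separation is 63.80°.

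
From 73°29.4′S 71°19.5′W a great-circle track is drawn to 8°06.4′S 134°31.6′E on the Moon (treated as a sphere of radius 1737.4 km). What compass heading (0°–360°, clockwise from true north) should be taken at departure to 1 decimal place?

205.8°

With φ₁ = -1.2826, φ₂ = -0.1415, Δλ = -2.6904 rad, the forward-azimuth formula gives
θ = atan2( sin Δλ cos φ₂ , cos φ₁ sin φ₂ − sin φ₁ cos φ₂ cos Δλ ) = atan2(-0.4317, -0.8943) = -154.23°.
Adding 360° brings this into [0°, 360°): 205.8°.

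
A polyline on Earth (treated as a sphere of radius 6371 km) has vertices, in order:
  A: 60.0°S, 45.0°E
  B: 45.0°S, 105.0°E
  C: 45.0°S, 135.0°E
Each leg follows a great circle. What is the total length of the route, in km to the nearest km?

6559 km

Leg A→B: central angle 0.6614 rad, distance 4213.6 km.
Leg B→C: central angle 0.3681 rad, distance 2345.2 km.
Total: 4213.6 + 2345.2 ≈ 6559 km.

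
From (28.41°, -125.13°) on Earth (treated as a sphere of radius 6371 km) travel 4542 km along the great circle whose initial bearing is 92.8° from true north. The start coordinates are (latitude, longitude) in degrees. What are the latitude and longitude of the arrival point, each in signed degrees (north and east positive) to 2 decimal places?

19.38°, -81.30°

Angular distance δ = d/R = 4542/6371 = 0.71292 rad; initial bearing θ = 1.6197 rad.
sin φ₂ = sin φ₁ cos δ + cos φ₁ sin δ cos θ = (0.4758)(0.7565) + (0.8796)(0.6540)(-0.0488) = 0.3318, so φ₂ = 19.38°.
Δλ = atan2(sin θ sin δ cos φ₁, cos δ − sin φ₁ sin φ₂) = atan2(0.5746, 0.5986) = 43.828°.
λ₂ = -125.130° + 43.828° = -81.30°.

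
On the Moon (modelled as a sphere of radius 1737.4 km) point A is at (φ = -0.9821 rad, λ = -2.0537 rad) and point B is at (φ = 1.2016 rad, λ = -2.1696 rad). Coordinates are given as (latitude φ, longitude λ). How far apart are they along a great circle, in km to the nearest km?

3797 km

In radians: φ₁ = -0.9821, φ₂ = 1.2016, Δλ = -6.641° = -0.1159 rad.
cos c = sin φ₁ sin φ₂ + cos φ₁ cos φ₂ cos Δλ = (-0.8317)(0.9326) + (0.5553)(0.3609)(0.9933) = -0.57659,
so c = arccos(-0.57659) = 2.18534 rad.
Distance = R·c = 1737.4 × 2.1853 ≈ 3797 km.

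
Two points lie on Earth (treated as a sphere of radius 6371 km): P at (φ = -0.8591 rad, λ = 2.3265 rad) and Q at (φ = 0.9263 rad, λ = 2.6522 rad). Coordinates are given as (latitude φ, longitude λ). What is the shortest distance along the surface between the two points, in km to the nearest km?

Let φ₁ = -0.8591 rad, φ₂ = 0.9263 rad, and Δλ = 0.3257 rad.
Haversine: a = sin²(Δφ/2) + cos φ₁ cos φ₂ sin²(Δλ/2) = 0.6065 + (0.6531)(0.6008)(0.0263) = 0.61679.
Central angle c = 2·arcsin(√a) = 1.80656 rad.
Distance = R·c = 6371 × 1.8066 ≈ 11510 km.

11510 km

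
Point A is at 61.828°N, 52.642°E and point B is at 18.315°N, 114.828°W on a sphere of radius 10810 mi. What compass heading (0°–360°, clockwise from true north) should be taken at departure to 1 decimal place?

With φ₁ = 1.0791, φ₂ = 0.3197, Δλ = -2.9229 rad, the forward-azimuth formula gives
θ = atan2( sin Δλ cos φ₂ , cos φ₁ sin φ₂ − sin φ₁ cos φ₂ cos Δλ ) = atan2(-0.2060, 0.9653) = -12.04°.
Adding 360° brings this into [0°, 360°): 348.0°.

348.0°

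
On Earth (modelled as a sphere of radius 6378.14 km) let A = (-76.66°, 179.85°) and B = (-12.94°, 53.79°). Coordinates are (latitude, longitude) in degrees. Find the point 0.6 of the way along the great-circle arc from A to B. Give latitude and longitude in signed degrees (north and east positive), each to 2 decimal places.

-46.17°, 62.49°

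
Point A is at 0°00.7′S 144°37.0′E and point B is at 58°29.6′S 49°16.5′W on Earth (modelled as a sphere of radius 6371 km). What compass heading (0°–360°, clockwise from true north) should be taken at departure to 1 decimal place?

171.6°

Δλ = 166.108° = 2.8991 rad.
y = sin Δλ · cos φ₂ = (0.2401)(0.5226) = 0.1255
x = cos φ₁ sin φ₂ − sin φ₁ cos φ₂ cos Δλ = (1.0000)(-0.8526) − (-0.0002)(0.5226)(-0.9708) = -0.8527
θ = atan2(y, x) = 171.63°, so the bearing is 171.6°.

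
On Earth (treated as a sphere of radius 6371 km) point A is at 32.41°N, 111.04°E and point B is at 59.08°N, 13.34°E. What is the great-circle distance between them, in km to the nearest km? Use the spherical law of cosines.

With latitudes φ₁ = 32.410°, φ₂ = 59.080° and longitude difference Δλ = -97.700°:
cos c = sin φ₁ sin φ₂ + cos φ₁ cos φ₂ cos Δλ = (0.5360)(0.8579) + (0.8442)(0.5138)(-0.1340) = 0.40168,
so c = arccos(0.40168) = 1.15744 rad.
Distance = R·c = 6371 × 1.1574 ≈ 7374 km.

7374 km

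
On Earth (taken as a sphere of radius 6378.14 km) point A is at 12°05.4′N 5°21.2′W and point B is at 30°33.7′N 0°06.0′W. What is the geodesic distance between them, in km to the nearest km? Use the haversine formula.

2126 km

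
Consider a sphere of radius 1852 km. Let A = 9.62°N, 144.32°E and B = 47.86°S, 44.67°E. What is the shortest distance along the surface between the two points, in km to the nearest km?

With latitudes φ₁ = 9.620°, φ₂ = -47.860° and longitude difference Δλ = -99.650°:
cos c = sin φ₁ sin φ₂ + cos φ₁ cos φ₂ cos Δλ = (0.1671)(-0.7415) + (0.9859)(0.6709)(-0.1676) = -0.23480,
so c = arccos(-0.23480) = 1.80781 rad.
Distance = R·c = 1852 × 1.8078 ≈ 3348 km.

3348 km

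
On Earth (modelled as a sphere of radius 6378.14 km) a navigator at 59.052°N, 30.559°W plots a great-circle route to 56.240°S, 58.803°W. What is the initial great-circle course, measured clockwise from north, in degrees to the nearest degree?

197°

Δλ = -28.244° = -0.4930 rad.
y = sin Δλ · cos φ₂ = (-0.4732)(0.5557) = -0.2630
x = cos φ₁ sin φ₂ − sin φ₁ cos φ₂ cos Δλ = (0.5143)(-0.8314) − (0.8576)(0.5557)(0.8809) = -0.8474
θ = atan2(y, x) = -162.76°; adding 360° gives 197°.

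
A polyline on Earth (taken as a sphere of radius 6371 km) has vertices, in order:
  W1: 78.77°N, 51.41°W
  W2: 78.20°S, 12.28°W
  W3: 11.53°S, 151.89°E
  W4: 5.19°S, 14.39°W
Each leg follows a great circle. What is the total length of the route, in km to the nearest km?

45208 km

Leg W1→W2: central angle 2.7631 rad, distance 17603.9 km.
Leg W2→W3: central angle 1.5679 rad, distance 9989.2 km.
Leg W3→W4: central angle 2.7649 rad, distance 17615.1 km.
Total: 17603.9 + 9989.2 + 17615.1 ≈ 45208 km.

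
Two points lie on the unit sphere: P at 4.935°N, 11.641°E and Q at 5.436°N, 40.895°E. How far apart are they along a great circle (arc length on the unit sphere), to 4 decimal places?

0.5085

With latitudes φ₁ = 4.935°, φ₂ = 5.436° and longitude difference Δλ = 29.254°:
Haversine: a = sin²(Δφ/2) + cos φ₁ cos φ₂ sin²(Δλ/2) = 0.0000 + (0.9963)(0.9955)(0.0638) = 0.06327.
Central angle c = 2·arcsin(√a) = 0.50852 rad.
On the unit sphere the arc length equals the central angle: 0.5085.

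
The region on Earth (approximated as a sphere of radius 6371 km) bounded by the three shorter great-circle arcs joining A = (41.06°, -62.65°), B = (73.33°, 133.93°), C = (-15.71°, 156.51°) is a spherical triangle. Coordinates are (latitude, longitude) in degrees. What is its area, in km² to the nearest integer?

53589905 km²

Side lengths (central angles): a = 1.5752, b = 2.4049, c = 1.1352 rad; semiperimeter s = 2.5576.
By l'Huilier's theorem, tan(E/4) = √[tan(s/2) tan((s−a)/2) tan((s−b)/2) tan((s−c)/2)], giving spherical excess E = 1.3203 rad.
Area = E·R² = 1.3203 × (6371)² ≈ 53589905 km².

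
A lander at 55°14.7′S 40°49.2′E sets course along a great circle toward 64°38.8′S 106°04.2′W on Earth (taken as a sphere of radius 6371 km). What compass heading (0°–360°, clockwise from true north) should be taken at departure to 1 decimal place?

196.1°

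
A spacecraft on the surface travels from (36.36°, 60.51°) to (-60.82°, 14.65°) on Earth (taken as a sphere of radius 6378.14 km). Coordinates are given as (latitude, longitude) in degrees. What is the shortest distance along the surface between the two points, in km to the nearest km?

11592 km

Let φ₁ = 0.6346 rad, φ₂ = -1.0615 rad, and Δλ = -0.8004 rad.
cos c = sin φ₁ sin φ₂ + cos φ₁ cos φ₂ cos Δλ = (0.5929)(-0.8731) + (0.8053)(0.4876)(0.6964) = -0.24418,
so c = arccos(-0.24418) = 1.81747 rad.
Distance = R·c = 6378.14 × 1.8175 ≈ 11592 km.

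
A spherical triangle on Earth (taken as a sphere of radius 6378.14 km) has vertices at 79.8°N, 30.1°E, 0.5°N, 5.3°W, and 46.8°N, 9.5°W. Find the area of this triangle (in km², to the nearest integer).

Side lengths (central angles): a = 0.8106, b = 0.6252, c = 1.4173 rad; semiperimeter s = 1.4265.
By l'Huilier's theorem, tan(E/4) = √[tan(s/2) tan((s−a)/2) tan((s−b)/2) tan((s−c)/2)], giving spherical excess E = 0.0930 rad.
Area = E·R² = 0.0930 × (6378.14)² ≈ 3783217 km².

3783217 km²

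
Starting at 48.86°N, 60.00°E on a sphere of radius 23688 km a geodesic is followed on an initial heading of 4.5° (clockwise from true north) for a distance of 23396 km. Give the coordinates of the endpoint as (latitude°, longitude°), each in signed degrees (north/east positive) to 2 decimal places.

74.19°, -133.91°

Angular distance δ = d/R = 23396/23688 = 0.98767 rad; initial bearing θ = 0.0785 rad.
sin φ₂ = sin φ₁ cos δ + cos φ₁ sin δ cos θ = (0.7531)(0.5506) + (0.6579)(0.8347)(0.9969) = 0.9622, so φ₂ = 74.19°.
Δλ = atan2(sin θ sin δ cos φ₁, cos δ − sin φ₁ sin φ₂) = atan2(0.0431, -0.1740) = 166.090°.
λ₂ = 60.000° + 166.090° = 226.09° → -133.91° after wrapping to (−180°, 180°].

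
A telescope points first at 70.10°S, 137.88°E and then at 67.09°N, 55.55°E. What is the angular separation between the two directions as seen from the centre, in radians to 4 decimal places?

2.5838 rad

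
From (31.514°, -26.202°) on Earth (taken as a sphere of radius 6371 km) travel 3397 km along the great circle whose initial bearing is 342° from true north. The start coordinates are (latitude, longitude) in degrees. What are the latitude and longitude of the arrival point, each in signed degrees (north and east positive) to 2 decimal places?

Angular distance δ = d/R = 3397/6371 = 0.53320 rad; initial bearing θ = 5.9690 rad.
sin φ₂ = sin φ₁ cos δ + cos φ₁ sin δ cos θ = (0.5227)(0.8612) + (0.8525)(0.5083)(0.9511) = 0.8623, so φ₂ = 59.57°.
Δλ = atan2(sin θ sin δ cos φ₁, cos δ − sin φ₁ sin φ₂) = atan2(-0.1339, 0.4105) = -18.067°.
λ₂ = -26.202° − 18.067° = -44.27°.

59.57°, -44.27°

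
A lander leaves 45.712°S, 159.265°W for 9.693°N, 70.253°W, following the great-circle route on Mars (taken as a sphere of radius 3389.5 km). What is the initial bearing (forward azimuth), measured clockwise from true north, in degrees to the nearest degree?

With φ₁ = -0.7978, φ₂ = 0.1692, Δλ = 1.5536 rad, the forward-azimuth formula gives
θ = atan2( sin Δλ cos φ₂ , cos φ₁ sin φ₂ − sin φ₁ cos φ₂ cos Δλ ) = atan2(0.9856, 0.1297) = 82.50°.
So the initial bearing is 83°.

83°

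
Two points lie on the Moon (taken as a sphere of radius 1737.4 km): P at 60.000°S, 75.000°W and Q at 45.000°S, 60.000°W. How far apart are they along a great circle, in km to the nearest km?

In radians: φ₁ = -1.0472, φ₂ = -0.7854, Δλ = 15.000° = 0.2618 rad.
cos c = sin φ₁ sin φ₂ + cos φ₁ cos φ₂ cos Δλ = (-0.8660)(-0.7071) + (0.5000)(0.7071)(0.9659) = 0.95388,
so c = arccos(0.95388) = 0.30489 rad.
Distance = R·c = 1737.4 × 0.3049 ≈ 530 km.

530 km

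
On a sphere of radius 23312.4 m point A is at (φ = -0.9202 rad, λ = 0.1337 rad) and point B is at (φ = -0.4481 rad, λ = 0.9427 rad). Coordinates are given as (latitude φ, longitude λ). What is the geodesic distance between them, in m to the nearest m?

With latitudes φ₁ = -52.724°, φ₂ = -25.674° and longitude difference Δλ = 46.352°:
cos c = sin φ₁ sin φ₂ + cos φ₁ cos φ₂ cos Δλ = (-0.7957)(-0.4333) + (0.6057)(0.9013)(0.6902) = 0.72152,
so c = arccos(0.72152) = 0.76480 rad.
Distance = R·c = 23312.4 × 0.7648 ≈ 17829 m.

17829 m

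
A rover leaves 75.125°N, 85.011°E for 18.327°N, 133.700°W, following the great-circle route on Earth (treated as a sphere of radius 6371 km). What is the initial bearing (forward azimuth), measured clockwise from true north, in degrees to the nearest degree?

37°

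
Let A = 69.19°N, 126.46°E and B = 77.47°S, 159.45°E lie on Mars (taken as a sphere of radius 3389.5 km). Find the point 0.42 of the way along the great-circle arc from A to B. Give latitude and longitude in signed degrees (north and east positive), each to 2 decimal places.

7.49°, 137.92°

Central angle δ = 2.5827 rad. Interpolating on the sphere with fraction f = 0.42:
P = [sin((1−f)δ)·A + sin(fδ)·B] / sin δ = 1.8810·A + 1.6675·B in Cartesian coordinates,
giving P = (-0.7359, 0.6644, 0.1304), i.e. latitude 7.49°, longitude 137.92°.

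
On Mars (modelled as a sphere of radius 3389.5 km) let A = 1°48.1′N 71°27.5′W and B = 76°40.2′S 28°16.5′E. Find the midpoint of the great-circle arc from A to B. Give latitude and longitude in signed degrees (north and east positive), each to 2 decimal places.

Central angle δ = 1.6404 rad. Interpolating on the sphere with fraction f = 0.5:
P = [sin((1−f)δ)·A + sin(fδ)·B] / sin δ = 0.7331·A + 0.7331·B in Cartesian coordinates,
giving P = (0.3818, -0.6146, -0.6903), i.e. latitude -43.65°, longitude -58.15°.

-43.65°, -58.15°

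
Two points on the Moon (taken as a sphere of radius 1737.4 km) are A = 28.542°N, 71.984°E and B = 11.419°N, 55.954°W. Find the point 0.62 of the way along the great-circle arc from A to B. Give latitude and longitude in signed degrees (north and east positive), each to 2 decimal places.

35.26°, -15.07°

Central angle δ = 2.0206 rad. Interpolating on the sphere with fraction f = 0.62:
P = [sin((1−f)δ)·A + sin(fδ)·B] / sin δ = 0.7713·A + 1.0548·B in Cartesian coordinates,
giving P = (0.7884, -0.2123, 0.5774), i.e. latitude 35.26°, longitude -15.07°.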